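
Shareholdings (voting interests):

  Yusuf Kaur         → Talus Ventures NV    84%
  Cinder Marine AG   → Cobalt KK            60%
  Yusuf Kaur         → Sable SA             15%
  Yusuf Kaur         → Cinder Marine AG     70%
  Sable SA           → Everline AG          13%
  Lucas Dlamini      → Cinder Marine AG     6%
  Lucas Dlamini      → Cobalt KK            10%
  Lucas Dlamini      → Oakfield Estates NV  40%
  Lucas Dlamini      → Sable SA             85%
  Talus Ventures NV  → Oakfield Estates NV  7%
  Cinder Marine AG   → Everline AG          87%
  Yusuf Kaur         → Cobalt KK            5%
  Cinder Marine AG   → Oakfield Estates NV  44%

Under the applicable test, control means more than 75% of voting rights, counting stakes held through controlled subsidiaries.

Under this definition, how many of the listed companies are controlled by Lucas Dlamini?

1

Lucas holds 85% of Sable, so Lucas controls Sable.
No other company's threshold is met.
Lucas controls 1 company.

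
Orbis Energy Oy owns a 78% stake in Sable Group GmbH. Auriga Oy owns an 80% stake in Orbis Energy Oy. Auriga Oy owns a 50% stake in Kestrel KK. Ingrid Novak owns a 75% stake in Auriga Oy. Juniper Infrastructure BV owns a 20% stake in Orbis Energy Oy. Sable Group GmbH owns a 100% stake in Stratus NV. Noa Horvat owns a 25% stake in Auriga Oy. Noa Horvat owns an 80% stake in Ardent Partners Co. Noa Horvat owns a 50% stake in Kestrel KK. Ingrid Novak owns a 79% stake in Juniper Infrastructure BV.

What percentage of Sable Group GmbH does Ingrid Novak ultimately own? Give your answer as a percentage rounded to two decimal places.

59.12%

Ingrid reaches Sable along 2 paths.
Via Auriga → Orbis: 75% × 80% × 78% = 46.8%.
Via Juniper → Orbis: 79% × 20% × 78% = 12.324%.
Total: 46.8% + 12.324% = 59.124%.
Rounded: 59.12%.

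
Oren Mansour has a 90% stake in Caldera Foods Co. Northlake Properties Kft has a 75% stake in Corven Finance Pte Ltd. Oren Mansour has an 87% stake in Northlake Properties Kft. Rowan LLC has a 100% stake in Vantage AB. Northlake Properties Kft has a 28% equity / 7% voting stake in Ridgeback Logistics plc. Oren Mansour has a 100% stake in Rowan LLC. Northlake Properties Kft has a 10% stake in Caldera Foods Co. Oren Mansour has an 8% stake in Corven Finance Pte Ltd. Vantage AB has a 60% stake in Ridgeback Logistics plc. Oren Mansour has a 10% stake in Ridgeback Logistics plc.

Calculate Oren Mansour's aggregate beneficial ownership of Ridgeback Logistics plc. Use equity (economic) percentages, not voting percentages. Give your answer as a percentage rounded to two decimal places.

94.36%

Oren reaches Ridgeback along 3 paths.
Direct stake: 10% = 10%.
Via Northlake: 87% × 28% = 24.36%.
Via Rowan → Vantage: 100% × 100% × 60% = 60%.
Total: 10% + 24.36% + 60% = 94.36%.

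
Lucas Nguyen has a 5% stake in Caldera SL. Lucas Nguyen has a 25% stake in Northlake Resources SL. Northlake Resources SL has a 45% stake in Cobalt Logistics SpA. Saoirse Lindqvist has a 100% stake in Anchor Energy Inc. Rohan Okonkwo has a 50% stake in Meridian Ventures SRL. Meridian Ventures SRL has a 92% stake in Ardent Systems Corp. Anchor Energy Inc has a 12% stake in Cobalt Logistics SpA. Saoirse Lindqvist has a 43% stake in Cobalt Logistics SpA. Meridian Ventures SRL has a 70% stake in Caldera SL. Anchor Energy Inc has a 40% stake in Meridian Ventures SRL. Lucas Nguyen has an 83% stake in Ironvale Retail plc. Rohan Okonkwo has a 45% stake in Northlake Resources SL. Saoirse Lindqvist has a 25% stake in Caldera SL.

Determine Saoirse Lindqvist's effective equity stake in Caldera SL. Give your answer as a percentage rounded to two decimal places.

Saoirse reaches Caldera along 2 paths.
Direct stake: 25% = 25%.
Via Anchor → Meridian: 100% × 40% × 70% = 28%.
Total: 25% + 28% = 53%.
Rounded: 53.00%.

53.00%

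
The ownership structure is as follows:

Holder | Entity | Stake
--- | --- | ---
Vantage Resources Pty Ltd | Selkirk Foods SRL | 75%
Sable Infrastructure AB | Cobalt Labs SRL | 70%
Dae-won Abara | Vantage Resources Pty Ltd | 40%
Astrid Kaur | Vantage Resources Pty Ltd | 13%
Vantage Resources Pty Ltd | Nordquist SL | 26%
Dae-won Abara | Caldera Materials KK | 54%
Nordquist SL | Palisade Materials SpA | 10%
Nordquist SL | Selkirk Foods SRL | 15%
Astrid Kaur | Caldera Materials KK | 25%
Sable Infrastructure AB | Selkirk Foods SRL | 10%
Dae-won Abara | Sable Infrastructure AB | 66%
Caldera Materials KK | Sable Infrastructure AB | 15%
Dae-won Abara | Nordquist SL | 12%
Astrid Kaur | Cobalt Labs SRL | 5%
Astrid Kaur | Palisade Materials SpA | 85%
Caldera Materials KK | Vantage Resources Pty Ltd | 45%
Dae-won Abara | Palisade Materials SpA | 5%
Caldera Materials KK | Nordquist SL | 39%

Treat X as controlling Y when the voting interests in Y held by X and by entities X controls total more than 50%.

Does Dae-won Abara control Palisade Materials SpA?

Dae-won holds 54% of Caldera, so Dae-won controls Caldera.
Dae-won and Caldera together hold 40% + 45% = 85% of Vantage, so Dae-won controls Vantage.
Caldera and Dae-won together hold 15% + 66% = 81% of Sable, so Dae-won controls Sable.
Sable holds 70% of Cobalt, so Dae-won controls Cobalt.
Caldera and Dae-won and Vantage together hold 39% + 12% + 26% = 77% of Nordquist, so Dae-won controls Nordquist.
Nordquist and Vantage and Sable together hold 15% + 75% + 10% = 100% of Selkirk, so Dae-won controls Selkirk.
In Palisade, Dae-won's side holds only 10% + 5% = 15%, not > 50%.
So Dae-won does not control Palisade.

No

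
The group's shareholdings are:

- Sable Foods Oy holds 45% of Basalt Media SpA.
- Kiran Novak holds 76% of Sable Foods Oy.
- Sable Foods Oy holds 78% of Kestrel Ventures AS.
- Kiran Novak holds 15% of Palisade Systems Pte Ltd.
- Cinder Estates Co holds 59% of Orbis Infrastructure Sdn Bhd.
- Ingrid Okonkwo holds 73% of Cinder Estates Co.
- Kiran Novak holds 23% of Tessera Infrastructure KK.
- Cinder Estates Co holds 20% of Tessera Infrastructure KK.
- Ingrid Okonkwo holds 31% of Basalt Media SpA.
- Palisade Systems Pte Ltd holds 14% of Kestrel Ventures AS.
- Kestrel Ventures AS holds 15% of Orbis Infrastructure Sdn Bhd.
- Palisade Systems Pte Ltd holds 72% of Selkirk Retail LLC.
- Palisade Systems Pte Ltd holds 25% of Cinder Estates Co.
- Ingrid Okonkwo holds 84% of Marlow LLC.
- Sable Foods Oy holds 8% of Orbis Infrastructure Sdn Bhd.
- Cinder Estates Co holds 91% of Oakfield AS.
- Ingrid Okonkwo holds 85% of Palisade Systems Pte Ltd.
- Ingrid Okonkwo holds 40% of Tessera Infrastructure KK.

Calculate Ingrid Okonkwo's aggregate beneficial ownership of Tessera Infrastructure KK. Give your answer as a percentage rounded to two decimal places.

Ingrid reaches Tessera along 3 paths.
Via Cinder: 73% × 20% = 14.6%.
Via Palisade → Cinder: 85% × 25% × 20% = 4.25%.
Direct stake: 40% = 40%.
Total: 14.6% + 4.25% + 40% = 58.85%.

58.85%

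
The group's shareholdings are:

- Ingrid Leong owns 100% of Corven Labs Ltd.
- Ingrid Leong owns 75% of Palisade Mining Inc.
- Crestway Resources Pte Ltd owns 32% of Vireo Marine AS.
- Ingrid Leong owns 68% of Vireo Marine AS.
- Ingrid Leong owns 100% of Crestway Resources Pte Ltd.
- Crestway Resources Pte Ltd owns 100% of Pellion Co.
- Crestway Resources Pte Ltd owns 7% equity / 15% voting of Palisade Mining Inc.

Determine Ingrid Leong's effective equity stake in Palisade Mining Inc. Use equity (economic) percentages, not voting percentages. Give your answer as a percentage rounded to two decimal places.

Ingrid reaches Palisade along 2 paths.
Direct stake: 75% = 75%.
Via Crestway: 100% × 7% = 7%.
Total: 75% + 7% = 82%.
Rounded: 82.00%.

82.00%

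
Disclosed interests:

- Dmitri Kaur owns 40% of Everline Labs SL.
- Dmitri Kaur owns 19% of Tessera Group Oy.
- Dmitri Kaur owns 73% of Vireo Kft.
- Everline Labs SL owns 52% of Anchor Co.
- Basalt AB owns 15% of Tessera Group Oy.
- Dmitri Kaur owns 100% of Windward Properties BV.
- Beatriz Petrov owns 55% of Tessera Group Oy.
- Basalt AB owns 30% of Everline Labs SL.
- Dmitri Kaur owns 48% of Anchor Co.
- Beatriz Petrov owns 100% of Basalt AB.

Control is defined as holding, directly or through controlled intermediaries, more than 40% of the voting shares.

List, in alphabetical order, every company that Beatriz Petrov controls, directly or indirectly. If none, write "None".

Basalt AB, Tessera Group Oy

Beatriz holds 100% of Basalt, so Beatriz controls Basalt.
Beatriz and Basalt together hold 55% + 15% = 70% of Tessera, so Beatriz controls Tessera.
No other company's threshold is met.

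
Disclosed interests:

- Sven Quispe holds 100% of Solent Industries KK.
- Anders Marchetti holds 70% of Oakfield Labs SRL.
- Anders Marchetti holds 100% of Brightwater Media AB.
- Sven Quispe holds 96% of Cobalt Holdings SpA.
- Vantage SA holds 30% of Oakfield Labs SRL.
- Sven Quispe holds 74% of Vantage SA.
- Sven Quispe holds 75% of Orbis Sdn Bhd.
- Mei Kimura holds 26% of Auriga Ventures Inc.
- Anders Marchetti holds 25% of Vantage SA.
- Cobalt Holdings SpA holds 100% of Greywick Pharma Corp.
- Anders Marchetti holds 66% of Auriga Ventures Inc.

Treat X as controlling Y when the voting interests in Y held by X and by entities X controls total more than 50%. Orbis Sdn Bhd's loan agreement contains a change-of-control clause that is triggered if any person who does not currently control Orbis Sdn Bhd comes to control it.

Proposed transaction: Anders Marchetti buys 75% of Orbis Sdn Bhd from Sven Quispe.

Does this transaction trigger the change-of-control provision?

Yes

The purchase adds only to Anders's holdings (Sven's stake shrinks), so Anders is the only person who could newly come to control Orbis.
Anders holds 70% of Oakfield, so Anders controls Oakfield.
Anders holds 100% of Brightwater, so Anders controls Brightwater.
Anders holds 66% of Auriga, so Anders controls Auriga.
Neither Anders nor any entity Anders controls holds any voting interest in Orbis.
So before the transaction, Anders does not control Orbis.
After the purchase, Anders holds 75% of Orbis directly, and Sven's stake falls to 0%.
Anders holds 75% of Orbis, so Anders controls Orbis.
Anders did not control Orbis before and does after, so the clause is triggered.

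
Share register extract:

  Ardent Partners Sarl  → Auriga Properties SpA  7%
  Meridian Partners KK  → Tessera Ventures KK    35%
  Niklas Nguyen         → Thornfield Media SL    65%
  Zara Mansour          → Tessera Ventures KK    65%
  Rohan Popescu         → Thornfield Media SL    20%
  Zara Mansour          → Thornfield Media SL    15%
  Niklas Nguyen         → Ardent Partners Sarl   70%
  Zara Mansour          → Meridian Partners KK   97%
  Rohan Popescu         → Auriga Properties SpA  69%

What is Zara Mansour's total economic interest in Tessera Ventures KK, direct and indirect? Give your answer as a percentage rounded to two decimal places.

Zara reaches Tessera along 2 paths.
Via Meridian: 97% × 35% = 33.95%.
Direct stake: 65% = 65%.
Total: 33.95% + 65% = 98.95%.

98.95%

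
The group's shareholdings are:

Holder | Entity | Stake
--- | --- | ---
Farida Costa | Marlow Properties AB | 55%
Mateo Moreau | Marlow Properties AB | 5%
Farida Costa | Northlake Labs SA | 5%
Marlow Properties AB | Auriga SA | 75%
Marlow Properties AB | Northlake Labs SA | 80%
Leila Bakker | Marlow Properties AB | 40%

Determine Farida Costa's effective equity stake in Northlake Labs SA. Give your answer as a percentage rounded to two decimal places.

49.00%

Farida reaches Northlake along 2 paths.
Via Marlow: 55% × 80% = 44%.
Direct stake: 5% = 5%.
Total: 44% + 5% = 49%.
Rounded: 49.00%.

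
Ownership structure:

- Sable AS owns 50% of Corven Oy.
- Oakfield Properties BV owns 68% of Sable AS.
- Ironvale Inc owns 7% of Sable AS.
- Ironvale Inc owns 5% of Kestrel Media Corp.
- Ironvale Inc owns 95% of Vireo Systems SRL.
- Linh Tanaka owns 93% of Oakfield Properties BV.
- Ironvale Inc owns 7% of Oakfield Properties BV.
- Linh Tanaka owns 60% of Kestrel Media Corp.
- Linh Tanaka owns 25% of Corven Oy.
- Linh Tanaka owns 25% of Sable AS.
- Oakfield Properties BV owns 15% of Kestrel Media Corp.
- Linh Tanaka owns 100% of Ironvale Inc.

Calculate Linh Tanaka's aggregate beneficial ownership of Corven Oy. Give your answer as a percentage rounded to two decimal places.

75.00%

Linh reaches Corven along 5 paths.
Direct stake: 25% = 25%.
Via Sable: 25% × 50% = 12.5%.
Via Ironvale → Sable: 100% × 7% × 50% = 3.5%.
Via Ironvale → Oakfield → Sable: 100% × 7% × 68% × 50% = 2.38%.
Via Oakfield → Sable: 93% × 68% × 50% = 31.62%.
Total: 25% + 12.5% + 3.5% + 2.38% + 31.62% = 75%.
Rounded: 75.00%.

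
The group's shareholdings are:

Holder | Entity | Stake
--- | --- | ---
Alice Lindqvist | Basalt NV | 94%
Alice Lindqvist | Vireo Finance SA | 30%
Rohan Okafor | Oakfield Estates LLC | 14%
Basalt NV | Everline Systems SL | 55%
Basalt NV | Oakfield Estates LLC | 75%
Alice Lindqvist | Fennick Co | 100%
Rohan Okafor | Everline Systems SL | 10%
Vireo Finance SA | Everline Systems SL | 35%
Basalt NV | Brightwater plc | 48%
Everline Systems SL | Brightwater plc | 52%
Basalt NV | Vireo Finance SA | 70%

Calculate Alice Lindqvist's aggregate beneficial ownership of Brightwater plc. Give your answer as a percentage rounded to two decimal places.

89.44%

Alice reaches Brightwater along 4 paths.
Via Basalt → Vireo → Everline: 94% × 70% × 35% × 52% = 11.9756%.
Via Vireo → Everline: 30% × 35% × 52% = 5.46%.
Via Basalt → Everline: 94% × 55% × 52% = 26.884%.
Via Basalt: 94% × 48% = 45.12%.
Total: 11.9756% + 5.46% + 26.884% + 45.12% = 89.4396%.
Rounded: 89.44%.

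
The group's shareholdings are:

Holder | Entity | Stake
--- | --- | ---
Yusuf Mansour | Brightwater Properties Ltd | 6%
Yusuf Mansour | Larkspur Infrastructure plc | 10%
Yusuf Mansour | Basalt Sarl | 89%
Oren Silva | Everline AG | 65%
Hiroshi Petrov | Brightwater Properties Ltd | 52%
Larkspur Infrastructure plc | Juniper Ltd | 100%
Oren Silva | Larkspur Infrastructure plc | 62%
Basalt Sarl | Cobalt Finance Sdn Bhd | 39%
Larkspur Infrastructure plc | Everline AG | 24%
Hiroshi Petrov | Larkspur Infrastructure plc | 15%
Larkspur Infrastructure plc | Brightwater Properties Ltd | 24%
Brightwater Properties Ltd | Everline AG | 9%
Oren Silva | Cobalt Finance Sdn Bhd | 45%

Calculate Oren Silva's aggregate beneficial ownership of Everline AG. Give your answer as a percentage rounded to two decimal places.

Oren reaches Everline along 3 paths.
Via Larkspur → Brightwater: 62% × 24% × 9% = 1.3392%.
Via Larkspur: 62% × 24% = 14.88%.
Direct stake: 65% = 65%.
Total: 1.3392% + 14.88% + 65% = 81.2192%.
Rounded: 81.22%.

81.22%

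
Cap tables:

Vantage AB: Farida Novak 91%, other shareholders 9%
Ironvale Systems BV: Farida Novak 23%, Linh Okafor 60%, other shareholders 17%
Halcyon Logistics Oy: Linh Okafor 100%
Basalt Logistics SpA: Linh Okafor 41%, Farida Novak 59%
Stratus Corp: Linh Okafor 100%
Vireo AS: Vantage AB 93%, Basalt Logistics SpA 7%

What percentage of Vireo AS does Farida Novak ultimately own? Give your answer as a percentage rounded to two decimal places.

Farida reaches Vireo along 2 paths.
Via Vantage: 91% × 93% = 84.63%.
Via Basalt: 59% × 7% = 4.13%.
Total: 84.63% + 4.13% = 88.76%.

88.76%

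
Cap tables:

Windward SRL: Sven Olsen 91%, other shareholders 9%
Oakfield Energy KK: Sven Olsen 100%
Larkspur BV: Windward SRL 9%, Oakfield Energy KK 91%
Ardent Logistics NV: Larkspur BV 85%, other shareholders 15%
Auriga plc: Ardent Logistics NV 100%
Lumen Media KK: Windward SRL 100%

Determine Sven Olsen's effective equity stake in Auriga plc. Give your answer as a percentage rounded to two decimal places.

84.31%

Sven reaches Auriga along 2 paths.
Via Windward → Larkspur → Ardent: 91% × 9% × 85% × 100% = 6.9615%.
Via Oakfield → Larkspur → Ardent: 100% × 91% × 85% × 100% = 77.35%.
Total: 6.9615% + 77.35% = 84.3115%.
Rounded: 84.31%.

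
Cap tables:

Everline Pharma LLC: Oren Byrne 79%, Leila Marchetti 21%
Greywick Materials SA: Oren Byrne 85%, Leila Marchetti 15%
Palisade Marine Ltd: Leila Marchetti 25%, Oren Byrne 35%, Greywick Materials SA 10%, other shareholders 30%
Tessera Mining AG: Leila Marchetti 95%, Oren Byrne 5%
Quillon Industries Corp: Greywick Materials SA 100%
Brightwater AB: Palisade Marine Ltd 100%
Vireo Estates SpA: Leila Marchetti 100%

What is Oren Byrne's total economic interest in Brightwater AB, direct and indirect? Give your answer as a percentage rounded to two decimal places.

43.50%

Oren reaches Brightwater along 2 paths.
Via Palisade: 35% × 100% = 35%.
Via Greywick → Palisade: 85% × 10% × 100% = 8.5%.
Total: 35% + 8.5% = 43.5%.
Rounded: 43.50%.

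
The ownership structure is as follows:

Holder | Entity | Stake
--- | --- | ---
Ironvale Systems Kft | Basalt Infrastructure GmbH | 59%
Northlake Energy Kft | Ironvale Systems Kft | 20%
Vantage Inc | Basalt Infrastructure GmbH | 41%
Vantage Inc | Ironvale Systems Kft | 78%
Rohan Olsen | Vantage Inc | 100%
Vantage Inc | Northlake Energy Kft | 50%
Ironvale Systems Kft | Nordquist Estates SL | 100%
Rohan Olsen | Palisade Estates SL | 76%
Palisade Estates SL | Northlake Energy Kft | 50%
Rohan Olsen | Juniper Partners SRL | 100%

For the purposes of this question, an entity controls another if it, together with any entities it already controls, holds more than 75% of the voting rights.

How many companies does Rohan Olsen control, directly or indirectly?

Rohan holds 100% of Vantage, so Rohan controls Vantage.
Rohan holds 76% of Palisade, so Rohan controls Palisade.
Palisade and Vantage together hold 50% + 50% = 100% of Northlake, so Rohan controls Northlake.
Northlake and Vantage together hold 20% + 78% = 98% of Ironvale, so Rohan controls Ironvale.
Rohan holds 100% of Juniper, so Rohan controls Juniper.
Ironvale holds 100% of Nordquist, so Rohan controls Nordquist.
Vantage and Ironvale together hold 41% + 59% = 100% of Basalt, so Rohan controls Basalt.
Rohan controls 7 companies.

7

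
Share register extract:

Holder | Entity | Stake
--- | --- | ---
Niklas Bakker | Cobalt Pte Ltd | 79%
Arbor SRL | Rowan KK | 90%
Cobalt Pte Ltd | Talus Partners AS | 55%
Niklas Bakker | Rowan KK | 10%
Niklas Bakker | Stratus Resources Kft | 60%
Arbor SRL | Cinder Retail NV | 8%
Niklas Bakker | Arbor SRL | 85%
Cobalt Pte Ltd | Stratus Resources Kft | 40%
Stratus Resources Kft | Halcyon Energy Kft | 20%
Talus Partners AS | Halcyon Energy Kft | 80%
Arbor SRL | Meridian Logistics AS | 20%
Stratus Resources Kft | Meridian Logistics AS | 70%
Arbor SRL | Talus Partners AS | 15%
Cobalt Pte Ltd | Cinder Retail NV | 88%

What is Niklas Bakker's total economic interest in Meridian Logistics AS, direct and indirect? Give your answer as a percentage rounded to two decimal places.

Niklas reaches Meridian along 3 paths.
Via Arbor: 85% × 20% = 17%.
Via Stratus: 60% × 70% = 42%.
Via Cobalt → Stratus: 79% × 40% × 70% = 22.12%.
Total: 17% + 42% + 22.12% = 81.12%.

81.12%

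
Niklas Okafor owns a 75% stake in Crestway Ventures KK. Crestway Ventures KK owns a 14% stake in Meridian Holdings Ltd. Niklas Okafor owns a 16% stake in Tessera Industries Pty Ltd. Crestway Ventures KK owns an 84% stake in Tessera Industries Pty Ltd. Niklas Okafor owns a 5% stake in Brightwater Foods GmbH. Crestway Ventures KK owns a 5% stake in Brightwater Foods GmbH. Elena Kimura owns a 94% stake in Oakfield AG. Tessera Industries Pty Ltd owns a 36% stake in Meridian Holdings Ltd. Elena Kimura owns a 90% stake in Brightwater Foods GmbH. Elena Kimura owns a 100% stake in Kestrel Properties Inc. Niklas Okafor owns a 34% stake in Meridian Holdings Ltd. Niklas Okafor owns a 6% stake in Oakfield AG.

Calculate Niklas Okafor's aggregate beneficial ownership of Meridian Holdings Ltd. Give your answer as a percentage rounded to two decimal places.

72.94%

Niklas reaches Meridian along 4 paths.
Direct stake: 34% = 34%.
Via Tessera: 16% × 36% = 5.76%.
Via Crestway → Tessera: 75% × 84% × 36% = 22.68%.
Via Crestway: 75% × 14% = 10.5%.
Total: 34% + 5.76% + 22.68% + 10.5% = 72.94%.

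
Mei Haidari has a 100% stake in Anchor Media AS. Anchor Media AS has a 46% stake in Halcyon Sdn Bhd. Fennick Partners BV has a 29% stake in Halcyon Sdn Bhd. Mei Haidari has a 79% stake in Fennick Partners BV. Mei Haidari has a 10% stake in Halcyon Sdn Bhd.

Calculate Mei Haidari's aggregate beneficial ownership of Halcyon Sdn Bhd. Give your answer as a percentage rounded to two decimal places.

78.91%

Mei reaches Halcyon along 3 paths.
Via Fennick: 79% × 29% = 22.91%.
Direct stake: 10% = 10%.
Via Anchor: 100% × 46% = 46%.
Total: 22.91% + 10% + 46% = 78.91%.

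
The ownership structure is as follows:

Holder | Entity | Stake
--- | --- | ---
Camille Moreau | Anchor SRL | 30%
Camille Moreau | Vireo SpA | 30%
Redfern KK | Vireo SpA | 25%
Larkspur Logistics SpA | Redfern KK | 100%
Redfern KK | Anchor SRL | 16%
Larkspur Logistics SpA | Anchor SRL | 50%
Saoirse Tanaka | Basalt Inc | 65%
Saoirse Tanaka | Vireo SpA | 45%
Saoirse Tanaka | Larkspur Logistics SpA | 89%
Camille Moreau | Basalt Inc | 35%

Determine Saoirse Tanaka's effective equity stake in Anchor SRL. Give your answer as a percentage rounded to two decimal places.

58.74%

Saoirse reaches Anchor along 2 paths.
Via Larkspur: 89% × 50% = 44.5%.
Via Larkspur → Redfern: 89% × 100% × 16% = 14.24%.
Total: 44.5% + 14.24% = 58.74%.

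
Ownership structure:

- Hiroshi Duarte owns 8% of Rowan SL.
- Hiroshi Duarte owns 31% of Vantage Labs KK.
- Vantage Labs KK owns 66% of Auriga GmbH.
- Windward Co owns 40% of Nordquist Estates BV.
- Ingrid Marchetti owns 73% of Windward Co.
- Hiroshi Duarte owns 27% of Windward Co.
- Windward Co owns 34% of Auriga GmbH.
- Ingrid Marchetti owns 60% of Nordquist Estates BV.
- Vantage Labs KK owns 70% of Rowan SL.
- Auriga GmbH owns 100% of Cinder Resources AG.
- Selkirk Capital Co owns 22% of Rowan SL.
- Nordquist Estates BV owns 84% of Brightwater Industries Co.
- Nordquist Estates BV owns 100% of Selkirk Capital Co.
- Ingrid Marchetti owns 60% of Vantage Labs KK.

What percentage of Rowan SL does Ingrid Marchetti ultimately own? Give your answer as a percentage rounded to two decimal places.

61.62%

Ingrid reaches Rowan along 3 paths.
Via Nordquist → Selkirk: 60% × 100% × 22% = 13.2%.
Via Windward → Nordquist → Selkirk: 73% × 40% × 100% × 22% = 6.424%.
Via Vantage: 60% × 70% = 42%.
Total: 13.2% + 6.424% + 42% = 61.624%.
Rounded: 61.62%.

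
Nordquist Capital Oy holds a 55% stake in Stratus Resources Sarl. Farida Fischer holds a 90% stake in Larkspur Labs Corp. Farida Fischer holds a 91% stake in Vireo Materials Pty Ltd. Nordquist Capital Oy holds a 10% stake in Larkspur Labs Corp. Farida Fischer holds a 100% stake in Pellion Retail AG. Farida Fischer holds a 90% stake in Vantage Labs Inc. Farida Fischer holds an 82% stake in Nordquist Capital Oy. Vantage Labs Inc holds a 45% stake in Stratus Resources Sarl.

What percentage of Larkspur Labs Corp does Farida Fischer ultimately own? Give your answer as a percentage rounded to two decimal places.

98.20%

Farida reaches Larkspur along 2 paths.
Via Nordquist: 82% × 10% = 8.2%.
Direct stake: 90% = 90%.
Total: 8.2% + 90% = 98.2%.
Rounded: 98.20%.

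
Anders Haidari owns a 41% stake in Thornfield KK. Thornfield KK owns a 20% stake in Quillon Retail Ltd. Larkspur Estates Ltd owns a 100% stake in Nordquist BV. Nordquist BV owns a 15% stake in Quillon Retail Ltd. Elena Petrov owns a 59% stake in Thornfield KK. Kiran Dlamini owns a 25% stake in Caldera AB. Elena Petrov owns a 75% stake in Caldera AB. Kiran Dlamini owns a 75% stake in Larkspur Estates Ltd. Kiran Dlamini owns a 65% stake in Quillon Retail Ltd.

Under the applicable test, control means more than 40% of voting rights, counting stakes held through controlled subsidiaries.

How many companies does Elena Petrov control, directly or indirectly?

2

Elena holds 75% of Caldera, so Elena controls Caldera.
Elena holds 59% of Thornfield, so Elena controls Thornfield.
No other company's threshold is met.
Elena controls 2 companies.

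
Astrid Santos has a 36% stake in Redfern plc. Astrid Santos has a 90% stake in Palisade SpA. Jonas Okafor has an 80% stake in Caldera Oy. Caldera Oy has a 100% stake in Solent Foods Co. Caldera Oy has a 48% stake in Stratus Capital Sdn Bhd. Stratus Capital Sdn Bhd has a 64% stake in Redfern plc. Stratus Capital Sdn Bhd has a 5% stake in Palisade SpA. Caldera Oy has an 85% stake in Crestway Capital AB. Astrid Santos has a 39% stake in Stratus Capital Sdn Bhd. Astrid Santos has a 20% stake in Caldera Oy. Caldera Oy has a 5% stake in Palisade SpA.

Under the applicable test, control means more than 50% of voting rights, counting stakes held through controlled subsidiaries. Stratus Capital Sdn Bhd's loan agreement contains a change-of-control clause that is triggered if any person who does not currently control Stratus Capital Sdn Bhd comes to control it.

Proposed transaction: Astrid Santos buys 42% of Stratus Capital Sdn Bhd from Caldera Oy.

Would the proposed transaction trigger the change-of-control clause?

The purchase adds only to Astrid's holdings (Caldera's stake shrinks), so Astrid is the only person who could newly come to control Stratus.
Astrid holds 90% of Palisade, so Astrid controls Palisade.
In Stratus, Astrid's side holds only 39%, not > 50%.
So before the transaction, Astrid does not control Stratus.
After the purchase, Astrid's direct stake in Stratus rises to 39% + 42% = 81%, and Caldera's stake falls to 6%.
Astrid holds 81% of Stratus, so Astrid controls Stratus.
Astrid did not control Stratus before and does after, so the clause is triggered.

Yes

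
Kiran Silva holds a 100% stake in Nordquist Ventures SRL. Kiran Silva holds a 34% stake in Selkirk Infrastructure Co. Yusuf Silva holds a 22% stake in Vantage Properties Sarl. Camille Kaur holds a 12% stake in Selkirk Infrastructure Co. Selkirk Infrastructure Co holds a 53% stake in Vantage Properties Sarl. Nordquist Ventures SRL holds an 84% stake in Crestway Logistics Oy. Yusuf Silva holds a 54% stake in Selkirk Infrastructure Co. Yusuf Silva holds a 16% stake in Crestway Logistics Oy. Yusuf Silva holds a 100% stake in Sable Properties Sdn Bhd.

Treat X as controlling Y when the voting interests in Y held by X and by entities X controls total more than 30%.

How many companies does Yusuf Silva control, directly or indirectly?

3

Yusuf holds 54% of Selkirk, so Yusuf controls Selkirk.
Yusuf holds 100% of Sable, so Yusuf controls Sable.
Selkirk and Yusuf together hold 53% + 22% = 75% of Vantage, so Yusuf controls Vantage.
No other company's threshold is met.
Yusuf controls 3 companies.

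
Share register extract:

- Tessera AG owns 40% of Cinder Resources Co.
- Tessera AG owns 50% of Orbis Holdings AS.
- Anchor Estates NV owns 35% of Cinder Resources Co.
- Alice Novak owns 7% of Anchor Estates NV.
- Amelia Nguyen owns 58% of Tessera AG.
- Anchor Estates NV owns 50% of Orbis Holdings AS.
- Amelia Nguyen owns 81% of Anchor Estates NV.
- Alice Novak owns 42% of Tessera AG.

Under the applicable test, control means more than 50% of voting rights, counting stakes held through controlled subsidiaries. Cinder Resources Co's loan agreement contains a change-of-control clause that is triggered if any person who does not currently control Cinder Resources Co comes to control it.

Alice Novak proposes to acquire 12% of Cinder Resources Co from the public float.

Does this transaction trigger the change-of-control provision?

No

The purchase changes only Alice's holdings, so Alice is the only person who could newly come to control Cinder.
Alice's largest direct stake is 42% in Tessera, which does not meet the threshold, so Alice controls no company.
Neither Alice nor any entity Alice controls holds any voting interest in Cinder.
So before the transaction, Alice does not control Cinder.
After the purchase, Alice holds 12% of Cinder directly.
After the transaction, Alice's side holds 12% of Cinder, not > 50%, so Alice still does not control Cinder.
No new person acquires control, so the clause is not triggered.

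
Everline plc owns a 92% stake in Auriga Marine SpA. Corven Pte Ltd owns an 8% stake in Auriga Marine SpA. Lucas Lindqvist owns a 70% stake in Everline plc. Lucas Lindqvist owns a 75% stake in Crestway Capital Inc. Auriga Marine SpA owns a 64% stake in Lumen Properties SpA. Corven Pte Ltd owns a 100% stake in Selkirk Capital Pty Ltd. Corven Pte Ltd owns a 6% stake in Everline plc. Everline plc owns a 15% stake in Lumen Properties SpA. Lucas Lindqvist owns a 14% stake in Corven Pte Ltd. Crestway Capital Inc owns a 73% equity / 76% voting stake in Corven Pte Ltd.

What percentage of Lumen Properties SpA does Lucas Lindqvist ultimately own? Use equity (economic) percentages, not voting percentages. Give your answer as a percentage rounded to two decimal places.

Lucas reaches Lumen along 8 paths.
Via Crestway → Corven → Everline → Auriga: 75% × 73% × 6% × 92% × 64% = 1.934208%.
Via Corven → Everline → Auriga: 14% × 6% × 92% × 64% = 0.494592%.
Via Everline → Auriga: 70% × 92% × 64% = 41.216%.
Via Crestway → Corven → Auriga: 75% × 73% × 8% × 64% = 2.8032%.
Via Corven → Auriga: 14% × 8% × 64% = 0.7168%.
Via Crestway → Corven → Everline: 75% × 73% × 6% × 15% = 0.49275%.
Via Corven → Everline: 14% × 6% × 15% = 0.126%.
Via Everline: 70% × 15% = 10.5%.
Total: 1.934208% + 0.494592% + 41.216% + 2.8032% + 0.7168% + 0.49275% + 0.126% + 10.5% = 58.28355%.
Rounded: 58.28%.

58.28%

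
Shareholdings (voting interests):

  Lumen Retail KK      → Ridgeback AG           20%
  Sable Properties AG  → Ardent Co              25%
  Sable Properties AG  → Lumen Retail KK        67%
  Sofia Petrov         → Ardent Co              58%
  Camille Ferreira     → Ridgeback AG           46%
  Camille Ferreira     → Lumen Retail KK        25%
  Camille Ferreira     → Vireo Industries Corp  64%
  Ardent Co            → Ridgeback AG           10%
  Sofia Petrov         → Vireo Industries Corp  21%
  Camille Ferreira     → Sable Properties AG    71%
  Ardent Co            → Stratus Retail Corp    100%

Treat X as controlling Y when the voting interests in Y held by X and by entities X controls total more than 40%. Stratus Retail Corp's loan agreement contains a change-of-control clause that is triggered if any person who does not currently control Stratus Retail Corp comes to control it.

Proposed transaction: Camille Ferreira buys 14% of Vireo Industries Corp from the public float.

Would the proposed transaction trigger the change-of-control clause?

The purchase changes only Camille's holdings, so Camille is the only person who could newly come to control Stratus.
Camille holds 64% of Vireo, so Camille controls Vireo.
Camille holds 71% of Sable, so Camille controls Sable.
Camille and Sable together hold 25% + 67% = 92% of Lumen, so Camille controls Lumen.
Camille and Lumen together hold 46% + 20% = 66% of Ridgeback, so Camille controls Ridgeback.
Neither Camille nor any entity Camille controls holds any voting interest in Stratus.
So before the transaction, Camille does not control Stratus.
After the purchase, Camille's direct stake in Vireo rises to 64% + 14% = 78%.
Camille holds 78% of Vireo, so Camille controls Vireo.
After the transaction, neither Camille nor any entity Camille controls holds a voting interest in Stratus, so Camille still does not control it.
No new person acquires control, so the clause is not triggered.

No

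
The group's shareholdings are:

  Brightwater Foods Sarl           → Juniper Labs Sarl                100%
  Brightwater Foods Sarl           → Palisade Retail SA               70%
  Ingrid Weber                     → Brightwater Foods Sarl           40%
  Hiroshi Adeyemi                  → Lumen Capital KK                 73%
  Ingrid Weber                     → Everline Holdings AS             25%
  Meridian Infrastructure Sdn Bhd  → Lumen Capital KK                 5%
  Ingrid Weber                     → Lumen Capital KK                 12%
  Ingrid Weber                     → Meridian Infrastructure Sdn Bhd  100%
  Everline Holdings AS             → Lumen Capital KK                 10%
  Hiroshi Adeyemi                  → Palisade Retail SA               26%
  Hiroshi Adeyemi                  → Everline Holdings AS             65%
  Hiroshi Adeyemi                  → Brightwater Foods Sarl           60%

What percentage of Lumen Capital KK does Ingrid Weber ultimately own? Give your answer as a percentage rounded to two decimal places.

Ingrid reaches Lumen along 3 paths.
Direct stake: 12% = 12%.
Via Everline: 25% × 10% = 2.5%.
Via Meridian: 100% × 5% = 5%.
Total: 12% + 2.5% + 5% = 19.5%.
Rounded: 19.50%.

19.50%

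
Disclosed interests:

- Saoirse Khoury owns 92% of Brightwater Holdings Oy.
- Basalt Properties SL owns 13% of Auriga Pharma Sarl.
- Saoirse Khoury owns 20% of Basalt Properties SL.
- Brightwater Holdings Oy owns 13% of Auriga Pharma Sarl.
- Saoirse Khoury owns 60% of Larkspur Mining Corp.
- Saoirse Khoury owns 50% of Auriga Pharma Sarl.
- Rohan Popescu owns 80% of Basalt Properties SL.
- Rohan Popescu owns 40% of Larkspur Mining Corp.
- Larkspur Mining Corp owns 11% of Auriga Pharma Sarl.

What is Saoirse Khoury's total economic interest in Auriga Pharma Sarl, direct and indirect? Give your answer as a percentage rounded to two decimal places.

Saoirse reaches Auriga along 4 paths.
Direct stake: 50% = 50%.
Via Basalt: 20% × 13% = 2.6%.
Via Brightwater: 92% × 13% = 11.96%.
Via Larkspur: 60% × 11% = 6.6%.
Total: 50% + 2.6% + 11.96% + 6.6% = 71.16%.

71.16%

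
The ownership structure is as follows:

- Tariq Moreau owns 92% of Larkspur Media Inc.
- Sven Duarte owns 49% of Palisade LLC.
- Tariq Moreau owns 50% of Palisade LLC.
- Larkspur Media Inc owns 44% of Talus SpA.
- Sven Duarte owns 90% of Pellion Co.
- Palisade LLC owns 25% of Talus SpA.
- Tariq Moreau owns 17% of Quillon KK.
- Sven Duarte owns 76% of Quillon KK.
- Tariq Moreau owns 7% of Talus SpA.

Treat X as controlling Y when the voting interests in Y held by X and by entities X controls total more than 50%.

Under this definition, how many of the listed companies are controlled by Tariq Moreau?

Tariq holds 92% of Larkspur, so Tariq controls Larkspur.
Tariq and Larkspur together hold 7% + 44% = 51% of Talus, so Tariq controls Talus.
No other company's threshold is met.
Tariq controls 2 companies.

2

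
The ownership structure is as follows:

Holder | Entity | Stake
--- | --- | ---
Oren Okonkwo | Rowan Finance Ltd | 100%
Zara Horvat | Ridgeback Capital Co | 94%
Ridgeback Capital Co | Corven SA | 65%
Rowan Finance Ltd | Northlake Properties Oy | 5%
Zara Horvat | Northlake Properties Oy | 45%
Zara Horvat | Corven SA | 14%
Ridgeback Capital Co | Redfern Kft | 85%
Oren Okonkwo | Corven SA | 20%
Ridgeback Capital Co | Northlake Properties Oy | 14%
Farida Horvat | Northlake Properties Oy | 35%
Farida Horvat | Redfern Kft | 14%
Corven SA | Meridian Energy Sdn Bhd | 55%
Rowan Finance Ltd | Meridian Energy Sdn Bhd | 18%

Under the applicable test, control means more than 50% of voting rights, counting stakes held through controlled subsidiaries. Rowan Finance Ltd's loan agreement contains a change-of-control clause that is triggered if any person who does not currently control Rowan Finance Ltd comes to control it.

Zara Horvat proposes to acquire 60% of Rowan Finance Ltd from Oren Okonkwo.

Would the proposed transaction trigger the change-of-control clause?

The purchase adds only to Zara's holdings (Oren's stake shrinks), so Zara is the only person who could newly come to control Rowan.
Zara holds 94% of Ridgeback, so Zara controls Ridgeback.
Ridgeback and Zara together hold 65% + 14% = 79% of Corven, so Zara controls Corven.
Corven holds 55% of Meridian, so Zara controls Meridian.
Ridgeback holds 85% of Redfern, so Zara controls Redfern.
Zara and Ridgeback together hold 45% + 14% = 59% of Northlake, so Zara controls Northlake.
Neither Zara nor any entity Zara controls holds any voting interest in Rowan.
So before the transaction, Zara does not control Rowan.
After the purchase, Zara holds 60% of Rowan directly, and Oren's stake falls to 40%.
Zara holds 60% of Rowan, so Zara controls Rowan.
Zara did not control Rowan before and does after, so the clause is triggered.

Yes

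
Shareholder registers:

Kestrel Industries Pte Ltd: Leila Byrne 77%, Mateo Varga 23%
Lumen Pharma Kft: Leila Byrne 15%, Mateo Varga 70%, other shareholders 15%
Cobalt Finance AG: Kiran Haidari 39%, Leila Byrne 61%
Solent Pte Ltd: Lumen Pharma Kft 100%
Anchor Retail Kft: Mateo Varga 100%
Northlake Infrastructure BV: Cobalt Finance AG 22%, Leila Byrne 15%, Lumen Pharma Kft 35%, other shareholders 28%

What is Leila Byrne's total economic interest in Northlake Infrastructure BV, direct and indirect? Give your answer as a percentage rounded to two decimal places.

Leila reaches Northlake along 3 paths.
Via Cobalt: 61% × 22% = 13.42%.
Direct stake: 15% = 15%.
Via Lumen: 15% × 35% = 5.25%.
Total: 13.42% + 15% + 5.25% = 33.67%.

33.67%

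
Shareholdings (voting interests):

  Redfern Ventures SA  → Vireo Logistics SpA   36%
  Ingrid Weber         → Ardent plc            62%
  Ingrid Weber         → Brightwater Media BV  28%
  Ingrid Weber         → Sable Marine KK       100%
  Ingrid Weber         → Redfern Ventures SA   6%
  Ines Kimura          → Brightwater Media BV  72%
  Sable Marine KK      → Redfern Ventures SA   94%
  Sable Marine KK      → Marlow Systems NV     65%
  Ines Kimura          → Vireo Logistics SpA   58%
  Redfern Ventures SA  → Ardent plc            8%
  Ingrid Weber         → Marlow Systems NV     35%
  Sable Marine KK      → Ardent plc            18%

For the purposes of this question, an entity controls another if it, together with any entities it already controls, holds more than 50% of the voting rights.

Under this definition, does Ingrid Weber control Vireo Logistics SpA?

No

Ingrid holds 100% of Sable, so Ingrid controls Sable.
Ingrid and Sable together hold 6% + 94% = 100% of Redfern, so Ingrid controls Redfern.
Ingrid and Redfern and Sable together hold 62% + 8% + 18% = 88% of Ardent, so Ingrid controls Ardent.
Ingrid and Sable together hold 35% + 65% = 100% of Marlow, so Ingrid controls Marlow.
In Vireo, Ingrid's side holds only 36%, not > 50%.
So Ingrid does not control Vireo.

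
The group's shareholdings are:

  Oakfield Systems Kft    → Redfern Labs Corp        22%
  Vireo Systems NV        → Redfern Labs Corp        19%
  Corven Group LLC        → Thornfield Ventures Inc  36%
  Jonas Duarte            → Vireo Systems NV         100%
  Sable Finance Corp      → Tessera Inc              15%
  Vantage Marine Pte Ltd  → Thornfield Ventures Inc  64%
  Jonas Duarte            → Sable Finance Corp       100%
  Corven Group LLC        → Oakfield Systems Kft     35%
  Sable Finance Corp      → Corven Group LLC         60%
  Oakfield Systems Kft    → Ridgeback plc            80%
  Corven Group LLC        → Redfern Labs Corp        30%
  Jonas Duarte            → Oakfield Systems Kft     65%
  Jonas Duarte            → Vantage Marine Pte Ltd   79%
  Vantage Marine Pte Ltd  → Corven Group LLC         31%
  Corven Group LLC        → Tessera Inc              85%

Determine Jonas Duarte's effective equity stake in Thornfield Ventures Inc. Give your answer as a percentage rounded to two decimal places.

Jonas reaches Thornfield along 3 paths.
Via Sable → Corven: 100% × 60% × 36% = 21.6%.
Via Vantage → Corven: 79% × 31% × 36% = 8.8164%.
Via Vantage: 79% × 64% = 50.56%.
Total: 21.6% + 8.8164% + 50.56% = 80.9764%.
Rounded: 80.98%.

80.98%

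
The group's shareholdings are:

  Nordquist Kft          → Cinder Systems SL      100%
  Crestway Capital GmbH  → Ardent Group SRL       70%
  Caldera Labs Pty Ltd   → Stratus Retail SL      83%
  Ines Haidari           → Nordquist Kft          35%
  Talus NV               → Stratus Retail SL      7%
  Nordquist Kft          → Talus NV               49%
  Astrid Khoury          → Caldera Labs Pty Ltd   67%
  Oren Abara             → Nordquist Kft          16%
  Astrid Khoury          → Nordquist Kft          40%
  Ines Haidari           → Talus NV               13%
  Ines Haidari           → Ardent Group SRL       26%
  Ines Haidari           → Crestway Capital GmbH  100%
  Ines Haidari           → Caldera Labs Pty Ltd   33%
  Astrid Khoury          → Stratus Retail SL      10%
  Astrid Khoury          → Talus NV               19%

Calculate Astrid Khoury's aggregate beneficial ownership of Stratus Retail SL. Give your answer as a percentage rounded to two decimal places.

68.31%

Astrid reaches Stratus along 4 paths.
Via Talus: 19% × 7% = 1.33%.
Via Nordquist → Talus: 40% × 49% × 7% = 1.372%.
Via Caldera: 67% × 83% = 55.61%.
Direct stake: 10% = 10%.
Total: 1.33% + 1.372% + 55.61% + 10% = 68.312%.
Rounded: 68.31%.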